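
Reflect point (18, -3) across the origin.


Reflection rule for origin: (-x, -y)
(18, -3) -> (-18, 3)

(-18, 3)


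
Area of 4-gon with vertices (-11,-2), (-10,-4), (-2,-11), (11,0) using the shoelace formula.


sum(xi*y_{i+1}) = -11*(-4) - 10*(-11) - 2*0 + 11*(-2) = 132
sum(yi*x_{i+1}) = -2*(-10) - 4*(-2) - 11*11 + 0*(-11) = -93
Area = |132 + 93|/2 = 225/2 = 112.5000

112.5000 sq units


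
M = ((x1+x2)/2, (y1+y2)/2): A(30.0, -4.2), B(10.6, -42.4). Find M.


Mx = (30.0 + 10.6)/2 = 40.6/2 = 20.3000
My = (-4.2 - 42.4)/2 = -46.6/2 = -23.3000

(20.3000, -23.3000)


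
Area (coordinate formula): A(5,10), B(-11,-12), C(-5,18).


5*(-12-18) = -150
-11*(18-10) = -88
-5*(10+ 12) = -110
sum = -348
Area = |-348|/2 = 174.0000

174.0000 sq units


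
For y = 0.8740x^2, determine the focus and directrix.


a = 0.8740
1/(4a) = 0.2860
Focus = (0, 0.2860)
Directrix: y = -0.2860

Focus = (0, 0.2860), Directrix: y = -0.2860


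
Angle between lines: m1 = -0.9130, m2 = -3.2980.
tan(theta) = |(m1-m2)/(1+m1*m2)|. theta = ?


m1-m2 = 2.385
1+m1*m2 = 4.011074
tan(theta) = |2.385/4.011074| = 0.594604
theta = arctan(|2.385/4.011074|) = 30.7359 degrees (acute angle)

30.7359 degrees


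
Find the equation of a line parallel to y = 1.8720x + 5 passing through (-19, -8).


Parallel lines have equal slopes.
m2 = 1.8720
b2 = -8 - 1.8720*(-19) = 27.5680

y = 1.8720x + 27.5680


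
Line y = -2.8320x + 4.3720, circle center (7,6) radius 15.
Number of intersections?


Substitute y = -2.8320x + 4.3720: (x-7)^2 + (-2.8320x+4.3720-6)^2 = 225
Expand to Ax^2 + Bx + C = 0, where b-k = -1.628
A = 1+m^2 = 9.020224
B = 2(m(b-k) - h) = 2(-2.8320*(-1.628) - 7) = -4.779008
C = h^2 + (b-k)^2 - r^2 = 49 + 2.650384 - 225 = -173.349616
disc = B^2-4AC = 22.8389 + 6254.6095 = 6277.4484
disc > 0

2 intersection points


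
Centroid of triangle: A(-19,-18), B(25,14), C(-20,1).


Gx = (-19+25- 20)/3 = -14/3 = -4.6667
Gy = (-18+14+1)/3 = -3/3 = -1.0000

G = (-4.6667, -1.0000)


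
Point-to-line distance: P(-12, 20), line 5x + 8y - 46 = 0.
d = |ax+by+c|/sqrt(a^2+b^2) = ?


|5*(-12) + 8*20 - 46| = |54| = 54
sqrt(25 + 64) = sqrt(89) = 9.4340
d = 54/sqrt(89) = 5.7240

5.7240


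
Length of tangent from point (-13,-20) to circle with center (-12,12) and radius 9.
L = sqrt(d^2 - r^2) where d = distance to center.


d = sqrt((-13+ 12)^2 + (-20-12)^2) = sqrt(1+1024) = 32.0156
L = sqrt(1025.0000 - 81) = sqrt(944.0000) = 30.7246

30.7246


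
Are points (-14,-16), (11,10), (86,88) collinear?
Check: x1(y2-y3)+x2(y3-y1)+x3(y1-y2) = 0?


-14*(10-88) + 11*(88+ 16) + 86*(-16-10)
= 1092 + 1144 - 2236 = 0

Yes, collinear (determinant = 0)


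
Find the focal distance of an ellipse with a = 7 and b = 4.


c^2 = 7^2 - 4^2 = 49 - 16 = 33
c = sqrt(33) = 5.7446

c = 5.7446


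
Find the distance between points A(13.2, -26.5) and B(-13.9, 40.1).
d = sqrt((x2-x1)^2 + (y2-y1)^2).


dx = -13.9 - 13.2 = -27.1
dy = 40.1 + 26.5 = 66.6
d = sqrt(734.41 + 4435.56) = sqrt(5169.97) = 71.9025

71.9025


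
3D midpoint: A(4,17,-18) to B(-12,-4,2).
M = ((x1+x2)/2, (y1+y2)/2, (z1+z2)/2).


Mx = (4- 12)/2 = -4.0000
My = (17- 4)/2 = 6.5000
Mz = (-18+2)/2 = -8.0000

M = (-4.0000, 6.5000, -8.0000)


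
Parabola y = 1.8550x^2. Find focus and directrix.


a = 1.8550
1/(4a) = 0.1348
Focus = (0, 0.1348)
Directrix: y = -0.1348

Focus = (0, 0.1348), Directrix: y = -0.1348


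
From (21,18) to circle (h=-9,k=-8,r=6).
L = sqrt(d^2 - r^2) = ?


d = sqrt((21+ 9)^2 + (18+ 8)^2) = sqrt(900+676) = 39.6989
L = sqrt(1576.0000 - 36) = sqrt(1540.0000) = 39.2428

39.2428


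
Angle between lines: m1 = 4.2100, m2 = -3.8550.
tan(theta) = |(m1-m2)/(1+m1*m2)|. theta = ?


m1-m2 = 8.065
1+m1*m2 = -15.22955
tan(theta) = |8.065/(-15.22955)| = 0.529563
theta = arctan(|8.065/(-15.22955)|) = 27.9040 degrees (acute angle)

27.9040 degrees


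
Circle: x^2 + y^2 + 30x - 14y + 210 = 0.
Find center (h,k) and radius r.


h = -D/2 = -30/2 = -15
k = -E/2 = 14/2 = 7
r^2 = h^2 + k^2 - F = 225 + 49 - 210 = 64
r = 8

Center (-15, 7), radius = 8


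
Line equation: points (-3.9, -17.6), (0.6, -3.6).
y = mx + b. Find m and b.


m = (14)/(4.5) = 3.1111
b = y1 - m*x1 = -17.6 - (14*(-3.9))/(4.5) = -17.6 + 12.1333 = -5.4667

y = 3.1111x - 5.4667


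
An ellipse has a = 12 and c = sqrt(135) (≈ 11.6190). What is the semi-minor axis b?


b^2 = 12^2 - (sqrt(135))^2 = 144 - 135 = 9
b = sqrt(9) = 3

b = 3


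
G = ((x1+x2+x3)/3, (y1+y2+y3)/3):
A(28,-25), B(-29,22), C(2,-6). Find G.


Gx = (28- 29+2)/3 = 1/3 = 0.3333
Gy = (-25+22- 6)/3 = -9/3 = -3.0000

G = (0.3333, -3.0000)


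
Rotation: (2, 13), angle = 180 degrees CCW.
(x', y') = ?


cos(180) = -1, sin(180) = 0
x' = 2*(-1) - 13*0 = -2
y' = 2*0 + 13*(-1) = -13

(-2, -13)


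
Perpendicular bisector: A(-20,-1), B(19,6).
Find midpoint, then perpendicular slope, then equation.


Midpoint = (-0.5, 2.5)
Slope of AB = dy/dx = 7/39 = 0.1795
Perp slope = -dx/dy = -39/7 = -5.5714
b = My - (perp slope)*Mx = 2.5 + (39*(-0.5))/7 = 2.5 - 2.7857 = -0.2857

y = -5.5714x - 0.2857


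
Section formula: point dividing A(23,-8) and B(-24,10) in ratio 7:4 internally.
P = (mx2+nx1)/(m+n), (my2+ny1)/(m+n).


Px = (7*(-24) + 4*23)/11 = -76/11 = -6.9091
Py = (7*10 + 4*(-8))/11 = 38/11 = 3.4545

P = (-6.9091, 3.4545)


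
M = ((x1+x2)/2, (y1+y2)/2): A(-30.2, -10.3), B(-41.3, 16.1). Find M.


Mx = (-30.2 - 41.3)/2 = -71.5/2 = -35.7500
My = (-10.3 + 16.1)/2 = 5.8/2 = 2.9000

(-35.7500, 2.9000)


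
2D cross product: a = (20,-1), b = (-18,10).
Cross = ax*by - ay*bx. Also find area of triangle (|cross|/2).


cross = 20*10 + 1*(-18) = 200 - 18 = 182
Triangle area = |182|/2 = 182/2 = 91.0000

cross = 182, triangle area = 91.0000


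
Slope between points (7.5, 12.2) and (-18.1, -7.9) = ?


dy = -7.9 - 12.2 = -20.1
dx = -18.1 - 7.5 = -25.6
m = -20.1/(-25.6) = 0.7852

m = 0.7852


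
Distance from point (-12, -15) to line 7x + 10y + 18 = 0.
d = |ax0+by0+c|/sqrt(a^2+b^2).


|7*(-12) + 10*(-15) + 18| = |-216| = 216
sqrt(49 + 100) = sqrt(149) = 12.2066
d = 216/sqrt(149) = 17.6954

17.6954


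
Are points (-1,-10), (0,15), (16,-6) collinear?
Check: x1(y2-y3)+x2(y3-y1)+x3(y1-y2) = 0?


-1*(15+ 6) + 0*(-6+ 10) + 16*(-10-15)
= -21 + 0 - 400 = -421

No, not collinear (determinant = -421)


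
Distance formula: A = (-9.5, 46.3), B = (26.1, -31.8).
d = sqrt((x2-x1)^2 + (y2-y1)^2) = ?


dx = 26.1 + 9.5 = 35.6
dy = -31.8 - 46.3 = -78.1
d = sqrt(1267.36 + 6099.61) = sqrt(7366.97) = 85.8311

85.8311


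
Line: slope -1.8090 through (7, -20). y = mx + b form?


y + 20 = -1.8090(x - 7)
y = -1.8090x - 20 + 1.8090*7
y = -1.8090x - 7.3370

y = -1.8090x - 7.3370


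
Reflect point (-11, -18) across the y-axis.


Reflection rule for y-axis: (-x, y)
(-11, -18) -> (11, -18)

(11, -18)


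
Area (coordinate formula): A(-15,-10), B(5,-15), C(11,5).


-15*(-15-5) = 300
5*(5+ 10) = 75
11*(-10+ 15) = 55
sum = 430
Area = |430|/2 = 215.0000

215.0000 sq units


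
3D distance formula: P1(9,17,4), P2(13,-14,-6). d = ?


dx=4, dy=-31, dz=-10
d = sqrt(16+961+100) = sqrt(1077) = 32.8177

32.8177


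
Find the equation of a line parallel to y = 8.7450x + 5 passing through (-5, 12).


Parallel lines have equal slopes.
m2 = 8.7450
b2 = 12 - 8.7450*(-5) = 55.7250

y = 8.7450x + 55.7250


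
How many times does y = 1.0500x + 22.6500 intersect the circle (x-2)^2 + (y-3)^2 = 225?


Substitute y = 1.0500x + 22.6500: (x-2)^2 + (1.0500x+22.6500-3)^2 = 225
Expand to Ax^2 + Bx + C = 0, where b-k = 19.65
A = 1+m^2 = 2.1025
B = 2(m(b-k) - h) = 2(1.0500*19.65 - 2) = 37.265
C = h^2 + (b-k)^2 - r^2 = 4 + 386.1225 - 225 = 165.1225
disc = B^2-4AC = 1388.6802 - 1388.6802 = 0
disc = 0

1 intersection point (tangent)


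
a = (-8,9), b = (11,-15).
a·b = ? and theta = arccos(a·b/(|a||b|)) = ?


a·b = -8*11 + 9*(-15) = -88 - 135 = -223
|a| = sqrt(64+81) = 12.0416
|b| = sqrt(121+225) = 18.6011
cos(theta) = -223/(sqrt(145)*sqrt(346)) = -223/sqrt(50170) = -0.995595
theta = arccos(-223/sqrt(50170)) = 174.6203 degrees

a·b = -223, theta = 174.6203 deg


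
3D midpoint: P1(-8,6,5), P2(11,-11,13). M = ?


Mx = (-8+11)/2 = 1.5000
My = (6- 11)/2 = -2.5000
Mz = (5+13)/2 = 9.0000

M = (1.5000, -2.5000, 9.0000)


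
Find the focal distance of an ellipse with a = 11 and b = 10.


c^2 = 11^2 - 10^2 = 121 - 100 = 21
c = sqrt(21) = 4.5826

c = 4.5826


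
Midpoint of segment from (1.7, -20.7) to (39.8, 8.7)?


Mx = (1.7 + 39.8)/2 = 41.5/2 = 20.7500
My = (-20.7 + 8.7)/2 = -12.0/2 = -6.0000

(20.7500, -6.0000)


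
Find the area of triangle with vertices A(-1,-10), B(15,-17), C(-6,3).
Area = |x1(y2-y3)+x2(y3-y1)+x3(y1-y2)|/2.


-1*(-17-3) = 20
15*(3+ 10) = 195
-6*(-10+ 17) = -42
sum = 173
Area = |173|/2 = 86.5000

86.5000 sq units


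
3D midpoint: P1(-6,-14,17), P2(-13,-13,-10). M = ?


Mx = (-6- 13)/2 = -9.5000
My = (-14- 13)/2 = -13.5000
Mz = (17- 10)/2 = 3.5000

M = (-9.5000, -13.5000, 3.5000)


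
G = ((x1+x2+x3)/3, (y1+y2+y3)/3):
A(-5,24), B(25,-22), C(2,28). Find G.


Gx = (-5+25+2)/3 = 22/3 = 7.3333
Gy = (24- 22+28)/3 = 30/3 = 10.0000

G = (7.3333, 10.0000)


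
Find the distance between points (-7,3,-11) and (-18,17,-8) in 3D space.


dx=-11, dy=14, dz=3
d = sqrt(121+196+9) = sqrt(326) = 18.0555

18.0555


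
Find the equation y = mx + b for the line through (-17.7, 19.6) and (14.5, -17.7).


m = (-37.3)/(32.2) = -1.1584
b = y1 - m*x1 = 19.6 - (-37.3*(-17.7))/(32.2) = 19.6 - 20.5034 = -0.9034

y = -1.1584x - 0.9034


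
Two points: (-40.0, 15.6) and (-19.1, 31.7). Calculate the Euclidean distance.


dx = -19.1 + 40.0 = 20.9
dy = 31.7 - 15.6 = 16.1
d = sqrt(436.81 + 259.21) = sqrt(696.02) = 26.3822

26.3822


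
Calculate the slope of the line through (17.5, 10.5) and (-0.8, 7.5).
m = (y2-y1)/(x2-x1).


dy = 7.5 - 10.5 = -3.0
dx = -0.8 - 17.5 = -18.3
m = -3.0/(-18.3) = 0.1639

m = 0.1639


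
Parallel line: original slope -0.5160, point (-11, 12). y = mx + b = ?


Parallel lines have equal slopes.
m2 = -0.5160
b2 = 12 + 0.5160*(-11) = 6.3240

y = -0.5160x + 6.3240


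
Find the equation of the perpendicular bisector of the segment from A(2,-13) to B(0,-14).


Midpoint = (1, -13.5)
Slope of AB = dy/dx = -1/(-2) = 0.5000
Perp slope = -dx/dy = -2/1 = -2.0000
b = My - (perp slope)*Mx = -13.5 + (-2*1)/(-1) = -13.5 + 2.0000 = -11.5000

y = -2.0000x - 11.5000


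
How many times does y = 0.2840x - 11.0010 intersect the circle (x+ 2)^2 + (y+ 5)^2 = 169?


Substitute y = 0.2840x - 11.0010: (x+ 2)^2 + (0.2840x- 11.0010+ 5)^2 = 169
Expand to Ax^2 + Bx + C = 0, where b-k = -6.001
A = 1+m^2 = 1.080656
B = 2(m(b-k) - h) = 2(0.2840*(-6.001) + 2) = 0.591432
C = h^2 + (b-k)^2 - r^2 = 4 + 36.012001 - 169 = -128.987999
disc = B^2-4AC = 0.3498 + 557.5666 = 557.9164
disc > 0

2 intersection points


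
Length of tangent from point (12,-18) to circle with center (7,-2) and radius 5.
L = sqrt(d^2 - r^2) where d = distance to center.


d = sqrt((12-7)^2 + (-18+ 2)^2) = sqrt(25+256) = 16.7631
L = sqrt(281.0000 - 25) = sqrt(256.0000) = 16.0000

16.0000


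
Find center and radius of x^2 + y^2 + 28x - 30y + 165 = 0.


h = -D/2 = -28/2 = -14
k = -E/2 = 30/2 = 15
r^2 = h^2 + k^2 - F = 196 + 225 - 165 = 256
r = 16

Center (-14, 15), radius = 16


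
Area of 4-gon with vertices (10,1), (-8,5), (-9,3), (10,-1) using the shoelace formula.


sum(xi*y_{i+1}) = 10*5 - 8*3 - 9*(-1) + 10*1 = 45
sum(yi*x_{i+1}) = 1*(-8) + 5*(-9) + 3*10 - 1*10 = -33
Area = |45 + 33|/2 = 78/2 = 39.0000

39.0000 sq units


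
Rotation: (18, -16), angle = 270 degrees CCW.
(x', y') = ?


cos(270) = 0, sin(270) = -1
x' = 18*0 + 16*(-1) = -16
y' = 18*(-1) - 16*0 = -18

(-16, -18)


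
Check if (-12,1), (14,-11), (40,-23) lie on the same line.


-12*(-11+ 23) + 14*(-23-1) + 40*(1+ 11)
= -144 - 336 + 480 = 0

Yes, collinear (determinant = 0)


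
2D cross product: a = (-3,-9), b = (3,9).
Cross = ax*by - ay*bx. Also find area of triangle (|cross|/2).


cross = -3*9 + 9*3 = -27 + 27 = 0
Triangle area = |0|/2 = 0/2 = 0

cross = 0, triangle area = 0


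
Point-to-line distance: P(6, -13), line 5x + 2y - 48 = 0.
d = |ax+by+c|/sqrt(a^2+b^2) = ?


|5*6 + 2*(-13) - 48| = |-44| = 44
sqrt(25 + 4) = sqrt(29) = 5.3852
d = 44/sqrt(29) = 8.1706

8.1706


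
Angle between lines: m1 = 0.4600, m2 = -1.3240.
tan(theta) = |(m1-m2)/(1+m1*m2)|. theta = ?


m1-m2 = 1.784
1+m1*m2 = 0.39096
tan(theta) = |1.784/0.39096| = 4.563127
theta = arctan(|1.784/0.39096|) = 77.6392 degrees (acute angle)

77.6392 degrees


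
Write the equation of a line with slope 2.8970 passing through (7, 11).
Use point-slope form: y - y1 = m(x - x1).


y - 11 = 2.8970(x - 7)
y = 2.8970x + 11 - 2.8970*7
y = 2.8970x - 9.2790

y = 2.8970x - 9.2790


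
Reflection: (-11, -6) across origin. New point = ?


Reflection rule for origin: (-x, -y)
(-11, -6) -> (11, 6)

(11, 6)


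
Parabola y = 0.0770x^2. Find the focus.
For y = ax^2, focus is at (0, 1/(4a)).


a = 0.0770
4a = 0.3080
focus = (0, 1/0.3080) = (0, 3.2468)

Focus = (0, 3.2468)


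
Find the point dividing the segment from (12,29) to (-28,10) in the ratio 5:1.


Px = (5*(-28) + 1*12)/6 = -128/6 = -21.3333
Py = (5*10 + 1*29)/6 = 79/6 = 13.1667

P = (-21.3333, 13.1667)


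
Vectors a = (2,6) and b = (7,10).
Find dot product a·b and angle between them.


a·b = 2*7 + 6*10 = 14 + 60 = 74
|a| = sqrt(4+36) = 6.3246
|b| = sqrt(49+100) = 12.2066
cos(theta) = 74/(sqrt(40)*sqrt(149)) = 74/sqrt(5960) = 0.958536
theta = arccos(74/sqrt(5960)) = 16.5571 degrees

a·b = 74, theta = 16.5571 deg


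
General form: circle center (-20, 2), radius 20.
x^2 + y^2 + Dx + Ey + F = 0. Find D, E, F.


(x+ 20)^2 + (y-2)^2 = 20^2
D = -2h = 40, E = -2k = -4
F = h^2+k^2-r^2 = 400+4-400 = 4

D = 40, E = -4, F = 4


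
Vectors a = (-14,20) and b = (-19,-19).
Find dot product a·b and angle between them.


a·b = -14*(-19) + 20*(-19) = 266 - 380 = -114
|a| = sqrt(196+400) = 24.4131
|b| = sqrt(361+361) = 26.8701
cos(theta) = -114/(sqrt(596)*sqrt(722)) = -114/sqrt(430312) = -0.173785
theta = arccos(-114/sqrt(430312)) = 100.0080 degrees

a·b = -114, theta = 100.0080 deg


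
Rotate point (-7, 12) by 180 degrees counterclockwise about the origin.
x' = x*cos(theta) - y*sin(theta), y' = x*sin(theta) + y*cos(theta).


cos(180) = -1, sin(180) = 0
x' = -7*(-1) - 12*0 = 7
y' = -7*0 + 12*(-1) = -12

(7, -12)


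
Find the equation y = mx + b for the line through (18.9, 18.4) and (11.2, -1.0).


m = (-19.4)/(-7.7) = 2.5195
b = y1 - m*x1 = 18.4 - (-19.4*18.9)/(-7.7) = 18.4 - 47.6182 = -29.2182

y = 2.5195x - 29.2182


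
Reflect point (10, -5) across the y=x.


Reflection rule for y=x: (y, x)
(10, -5) -> (-5, 10)

(-5, 10)


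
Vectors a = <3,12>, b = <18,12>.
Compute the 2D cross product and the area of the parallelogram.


cross = 3*12 - 12*18 = 36 - 216 = -180
Parallelogram area = |-180| = 180

cross = -180, parallelogram area = 180


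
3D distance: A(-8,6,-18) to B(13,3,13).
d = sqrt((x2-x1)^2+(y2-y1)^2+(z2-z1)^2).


dx=21, dy=-3, dz=31
d = sqrt(441+9+961) = sqrt(1411) = 37.5633

37.5633


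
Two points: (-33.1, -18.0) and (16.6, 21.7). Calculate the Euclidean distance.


dx = 16.6 + 33.1 = 49.7
dy = 21.7 + 18.0 = 39.7
d = sqrt(2470.09 + 1576.09) = sqrt(4046.18) = 63.6096

63.6096


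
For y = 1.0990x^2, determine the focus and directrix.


a = 1.0990
1/(4a) = 0.2275
Focus = (0, 0.2275)
Directrix: y = -0.2275

Focus = (0, 0.2275), Directrix: y = -0.2275


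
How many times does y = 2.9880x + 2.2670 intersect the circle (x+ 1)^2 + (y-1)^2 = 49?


Substitute y = 2.9880x + 2.2670: (x+ 1)^2 + (2.9880x+2.2670-1)^2 = 49
Expand to Ax^2 + Bx + C = 0, where b-k = 1.267
A = 1+m^2 = 9.928144
B = 2(m(b-k) - h) = 2(2.9880*1.267 + 1) = 9.571592
C = h^2 + (b-k)^2 - r^2 = 1 + 1.605289 - 49 = -46.394711
disc = B^2-4AC = 91.6154 + 1842.4535 = 1934.0689
disc > 0

2 intersection points


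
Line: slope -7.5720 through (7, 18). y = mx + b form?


y - 18 = -7.5720(x - 7)
y = -7.5720x + 18 + 7.5720*7
y = -7.5720x + 71.0040

y = -7.5720x + 71.0040


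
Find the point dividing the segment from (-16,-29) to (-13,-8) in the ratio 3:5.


Px = (3*(-13) + 5*(-16))/8 = -119/8 = -14.8750
Py = (3*(-8) + 5*(-29))/8 = -169/8 = -21.1250

P = (-14.8750, -21.1250)


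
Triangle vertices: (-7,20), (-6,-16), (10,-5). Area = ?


-7*(-16+ 5) = 77
-6*(-5-20) = 150
10*(20+ 16) = 360
sum = 587
Area = |587|/2 = 293.5000

293.5000 sq units


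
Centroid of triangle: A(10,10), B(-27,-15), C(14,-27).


Gx = (10- 27+14)/3 = -3/3 = -1.0000
Gy = (10- 15- 27)/3 = -32/3 = -10.6667

G = (-1.0000, -10.6667)


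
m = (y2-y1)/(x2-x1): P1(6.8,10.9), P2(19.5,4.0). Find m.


dy = 4.0 - 10.9 = -6.9
dx = 19.5 - 6.8 = 12.7
m = -6.9/12.7 = -0.5433

m = -0.5433


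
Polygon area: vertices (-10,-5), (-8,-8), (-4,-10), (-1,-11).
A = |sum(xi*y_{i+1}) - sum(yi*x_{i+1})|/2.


sum(xi*y_{i+1}) = -10*(-8) - 8*(-10) - 4*(-11) - 1*(-5) = 209
sum(yi*x_{i+1}) = -5*(-8) - 8*(-4) - 10*(-1) - 11*(-10) = 192
Area = |209 - 192|/2 = 17/2 = 8.5000

8.5000 sq units


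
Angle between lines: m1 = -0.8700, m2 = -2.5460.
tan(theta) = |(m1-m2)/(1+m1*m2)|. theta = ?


m1-m2 = 1.676
1+m1*m2 = 3.21502
tan(theta) = |1.676/3.21502| = 0.521303
theta = arctan(|1.676/3.21502|) = 27.5332 degrees (acute angle)

27.5332 degrees


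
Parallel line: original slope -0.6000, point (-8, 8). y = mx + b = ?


Parallel lines have equal slopes.
m2 = -0.6000
b2 = 8 + 0.6000*(-8) = 3.2000

y = -0.6000x + 3.2000


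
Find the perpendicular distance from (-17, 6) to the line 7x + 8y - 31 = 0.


|7*(-17) + 8*6 - 31| = |-102| = 102
sqrt(49 + 64) = sqrt(113) = 10.6301
d = 102/sqrt(113) = 9.5954

9.5954


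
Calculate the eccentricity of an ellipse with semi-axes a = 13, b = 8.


c = sqrt(169-64) = sqrt(105) = 10.2470
e = c/a = sqrt(105)/13 = 0.7882

e = 0.7882


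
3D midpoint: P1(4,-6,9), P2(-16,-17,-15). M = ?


Mx = (4- 16)/2 = -6.0000
My = (-6- 17)/2 = -11.5000
Mz = (9- 15)/2 = -3.0000

M = (-6.0000, -11.5000, -3.0000)


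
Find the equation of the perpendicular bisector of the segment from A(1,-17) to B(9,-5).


Midpoint = (5, -11)
Slope of AB = dy/dx = 12/8 = 1.5000
Perp slope = -dx/dy = -8/12 = -0.6667
b = My - (perp slope)*Mx = -11 + (8*5)/12 = -11 + 3.3333 = -7.6667

y = -0.6667x - 7.6667


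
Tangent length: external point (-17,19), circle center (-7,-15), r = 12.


d = sqrt((-17+ 7)^2 + (19+ 15)^2) = sqrt(100+1156) = 35.4401
L = sqrt(1256.0000 - 144) = sqrt(1112.0000) = 33.3467

33.3467


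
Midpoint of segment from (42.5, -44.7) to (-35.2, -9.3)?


Mx = (42.5 - 35.2)/2 = 7.3/2 = 3.6500
My = (-44.7 - 9.3)/2 = -54.0/2 = -27.0000

(3.6500, -27.0000)


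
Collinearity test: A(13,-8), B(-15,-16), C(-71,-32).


13*(-16+ 32) - 15*(-32+ 8) - 71*(-8+ 16)
= 208 + 360 - 568 = 0

Yes, collinear (determinant = 0)


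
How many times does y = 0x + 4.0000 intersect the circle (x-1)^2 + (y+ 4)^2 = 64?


Substitute y = 0x + 4.0000: (x-1)^2 + (0x+4.0000+ 4)^2 = 64
Expand to Ax^2 + Bx + C = 0, where b-k = 8
A = 1+m^2 = 1
B = 2(m(b-k) - h) = 2(0*8 - 1) = -2
C = h^2 + (b-k)^2 - r^2 = 1 + 64 - 64 = 1
disc = B^2-4AC = 4.0000 - 4.0000 = 0
disc = 0

1 intersection point (tangent)


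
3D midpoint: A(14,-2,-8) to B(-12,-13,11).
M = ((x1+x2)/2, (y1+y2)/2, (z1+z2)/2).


Mx = (14- 12)/2 = 1.0000
My = (-2- 13)/2 = -7.5000
Mz = (-8+11)/2 = 1.5000

M = (1.0000, -7.5000, 1.5000)


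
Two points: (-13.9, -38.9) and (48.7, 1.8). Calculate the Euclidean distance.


dx = 48.7 + 13.9 = 62.6
dy = 1.8 + 38.9 = 40.7
d = sqrt(3918.76 + 1656.49) = sqrt(5575.25) = 74.6676

74.6676


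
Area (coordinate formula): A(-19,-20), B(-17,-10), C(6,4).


-19*(-10-4) = 266
-17*(4+ 20) = -408
6*(-20+ 10) = -60
sum = -202
Area = |-202|/2 = 101.0000

101.0000 sq units


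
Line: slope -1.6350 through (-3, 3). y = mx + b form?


y - 3 = -1.6350(x + 3)
y = -1.6350x + 3 + 1.6350*(-3)
y = -1.6350x - 1.9050

y = -1.6350x - 1.9050


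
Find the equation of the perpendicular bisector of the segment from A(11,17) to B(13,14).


Midpoint = (12, 15.5)
Slope of AB = dy/dx = -3/2 = -1.5000
Perp slope = -dx/dy = 2/3 = 0.6667
b = My - (perp slope)*Mx = 15.5 + (2*12)/(-3) = 15.5 - 8.0000 = 7.5000

y = 0.6667x + 7.5000


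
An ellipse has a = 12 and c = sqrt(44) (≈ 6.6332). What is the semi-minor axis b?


b^2 = 12^2 - (sqrt(44))^2 = 144 - 44 = 100
b = sqrt(100) = 10

b = 10


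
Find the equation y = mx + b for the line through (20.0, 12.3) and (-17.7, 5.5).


m = (-6.8)/(-37.7) = 0.1804
b = y1 - m*x1 = 12.3 - (-6.8*20.0)/(-37.7) = 12.3 - 3.6074 = 8.6926

y = 0.1804x + 8.6926


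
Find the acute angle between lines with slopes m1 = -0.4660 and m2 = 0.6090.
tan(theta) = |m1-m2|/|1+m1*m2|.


m1-m2 = -1.075
1+m1*m2 = 0.716206
tan(theta) = |-1.075/0.716206| = 1.500965
theta = arctan(|-1.075/0.716206|) = 56.3269 degrees (acute angle)

56.3269 degrees


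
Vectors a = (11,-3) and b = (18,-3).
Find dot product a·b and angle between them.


a·b = 11*18 - 3*(-3) = 198 + 9 = 207
|a| = sqrt(121+9) = 11.4018
|b| = sqrt(324+9) = 18.2483
cos(theta) = 207/(sqrt(130)*sqrt(333)) = 207/sqrt(43290) = 0.994893
theta = arccos(207/sqrt(43290)) = 5.7928 degrees

a·b = 207, theta = 5.7928 deg


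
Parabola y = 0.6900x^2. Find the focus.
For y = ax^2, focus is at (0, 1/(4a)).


a = 0.6900
4a = 2.7600
focus = (0, 1/2.7600) = (0, 0.3623)

Focus = (0, 0.3623)


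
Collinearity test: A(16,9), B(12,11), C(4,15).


16*(11-15) + 12*(15-9) + 4*(9-11)
= -64 + 72 - 8 = 0

Yes, collinear (determinant = 0)


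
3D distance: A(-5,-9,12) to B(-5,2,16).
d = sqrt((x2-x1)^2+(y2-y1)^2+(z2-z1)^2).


dx=0, dy=11, dz=4
d = sqrt(0+121+16) = sqrt(137) = 11.7047

11.7047


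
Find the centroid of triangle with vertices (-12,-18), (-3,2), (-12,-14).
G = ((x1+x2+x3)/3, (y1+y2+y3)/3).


Gx = (-12- 3- 12)/3 = -27/3 = -9.0000
Gy = (-18+2- 14)/3 = -30/3 = -10.0000

G = (-9.0000, -10.0000)


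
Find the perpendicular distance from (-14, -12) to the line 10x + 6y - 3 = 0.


|10*(-14) + 6*(-12) - 3| = |-215| = 215
sqrt(100 + 36) = sqrt(136) = 11.6619
d = 215/sqrt(136) = 18.4361

18.4361


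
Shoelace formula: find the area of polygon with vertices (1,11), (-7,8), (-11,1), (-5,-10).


sum(xi*y_{i+1}) = 1*8 - 7*1 - 11*(-10) - 5*11 = 56
sum(yi*x_{i+1}) = 11*(-7) + 8*(-11) + 1*(-5) - 10*1 = -180
Area = |56 + 180|/2 = 236/2 = 118.0000

118.0000 sq units


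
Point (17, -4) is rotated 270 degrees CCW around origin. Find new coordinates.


cos(270) = 0, sin(270) = -1
x' = 17*0 + 4*(-1) = -4
y' = 17*(-1) - 4*0 = -17

(-4, -17)


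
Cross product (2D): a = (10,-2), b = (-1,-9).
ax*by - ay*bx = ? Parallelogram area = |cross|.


cross = 10*(-9) + 2*(-1) = -90 - 2 = -92
Parallelogram area = |-92| = 92

cross = -92, parallelogram area = 92


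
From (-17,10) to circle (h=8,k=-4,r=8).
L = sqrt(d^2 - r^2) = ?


d = sqrt((-17-8)^2 + (10+ 4)^2) = sqrt(625+196) = 28.6531
L = sqrt(821.0000 - 64) = sqrt(757.0000) = 27.5136

27.5136


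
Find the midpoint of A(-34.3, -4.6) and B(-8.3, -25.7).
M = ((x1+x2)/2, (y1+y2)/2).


Mx = (-34.3 - 8.3)/2 = -42.6/2 = -21.3000
My = (-4.6 - 25.7)/2 = -30.3/2 = -15.1500

(-21.3000, -15.1500)


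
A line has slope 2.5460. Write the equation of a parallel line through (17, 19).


Parallel lines have equal slopes.
m2 = 2.5460
b2 = 19 - 2.5460*17 = -24.2820

y = 2.5460x - 24.2820


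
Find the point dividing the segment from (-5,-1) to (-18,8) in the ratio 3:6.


Px = (3*(-18) + 6*(-5))/9 = -84/9 = -9.3333
Py = (3*8 + 6*(-1))/9 = 18/9 = 2.0000

P = (-9.3333, 2.0000)


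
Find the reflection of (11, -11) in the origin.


Reflection rule for origin: (-x, -y)
(11, -11) -> (-11, 11)

(-11, 11)


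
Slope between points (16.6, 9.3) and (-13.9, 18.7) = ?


dy = 18.7 - 9.3 = 9.4
dx = -13.9 - 16.6 = -30.5
m = 9.4/(-30.5) = -0.3082

m = -0.3082


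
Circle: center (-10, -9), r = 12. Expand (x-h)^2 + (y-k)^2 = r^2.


(x+ 10)^2 + (y+ 9)^2 = 12^2
D = -2h = 20, E = -2k = 18
F = h^2+k^2-r^2 = 100+81-144 = 37

x^2 + y^2 + 20x + 18y + 37 = 0


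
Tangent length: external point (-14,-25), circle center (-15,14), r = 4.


d = sqrt((-14+ 15)^2 + (-25-14)^2) = sqrt(1+1521) = 39.0128
L = sqrt(1522.0000 - 16) = sqrt(1506.0000) = 38.8072

38.8072


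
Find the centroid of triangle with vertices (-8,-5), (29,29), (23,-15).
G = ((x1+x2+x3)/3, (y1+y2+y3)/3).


Gx = (-8+29+23)/3 = 44/3 = 14.6667
Gy = (-5+29- 15)/3 = 9/3 = 3.0000

G = (14.6667, 3.0000)


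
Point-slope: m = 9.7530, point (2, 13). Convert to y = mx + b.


y - 13 = 9.7530(x - 2)
y = 9.7530x + 13 - 9.7530*2
y = 9.7530x - 6.5060

y = 9.7530x - 6.5060


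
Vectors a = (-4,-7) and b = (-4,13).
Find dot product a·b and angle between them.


a·b = -4*(-4) - 7*13 = 16 - 91 = -75
|a| = sqrt(16+49) = 8.0623
|b| = sqrt(16+169) = 13.6015
cos(theta) = -75/(sqrt(65)*sqrt(185)) = -75/sqrt(12025) = -0.683941
theta = arccos(-75/sqrt(12025)) = 133.1524 degrees

a·b = -75, theta = 133.1524 deg


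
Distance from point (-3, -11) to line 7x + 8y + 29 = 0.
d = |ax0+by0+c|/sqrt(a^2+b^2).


|7*(-3) + 8*(-11) + 29| = |-80| = 80
sqrt(49 + 64) = sqrt(113) = 10.6301
d = 80/sqrt(113) = 7.5258

7.5258


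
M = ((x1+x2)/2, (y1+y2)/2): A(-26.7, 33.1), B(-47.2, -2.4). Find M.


Mx = (-26.7 - 47.2)/2 = -73.9/2 = -36.9500
My = (33.1 - 2.4)/2 = 30.7/2 = 15.3500

(-36.9500, 15.3500)


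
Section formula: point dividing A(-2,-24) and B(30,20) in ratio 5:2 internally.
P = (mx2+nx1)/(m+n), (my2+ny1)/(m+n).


Px = (5*30 + 2*(-2))/7 = 146/7 = 20.8571
Py = (5*20 + 2*(-24))/7 = 52/7 = 7.4286

P = (20.8571, 7.4286)


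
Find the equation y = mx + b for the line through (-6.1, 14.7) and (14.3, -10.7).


m = (-25.4)/(20.4) = -1.2451
b = y1 - m*x1 = 14.7 - (-25.4*(-6.1))/(20.4) = 14.7 - 7.5951 = 7.1049

y = -1.2451x + 7.1049


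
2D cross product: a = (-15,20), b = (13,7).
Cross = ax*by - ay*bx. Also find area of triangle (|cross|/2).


cross = -15*7 - 20*13 = -105 - 260 = -365
Triangle area = |-365|/2 = 365/2 = 182.5000

cross = -365, triangle area = 182.5000


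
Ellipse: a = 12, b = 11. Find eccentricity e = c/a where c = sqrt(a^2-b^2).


c = sqrt(144-121) = sqrt(23) = 4.7958
e = c/a = sqrt(23)/12 = 0.3997

e = 0.3997


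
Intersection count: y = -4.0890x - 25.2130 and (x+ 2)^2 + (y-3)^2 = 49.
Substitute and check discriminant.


Substitute y = -4.0890x - 25.2130: (x+ 2)^2 + (-4.0890x- 25.2130-3)^2 = 49
Expand to Ax^2 + Bx + C = 0, where b-k = -28.213
A = 1+m^2 = 17.719921
B = 2(m(b-k) - h) = 2(-4.0890*(-28.213) + 2) = 234.725914
C = h^2 + (b-k)^2 - r^2 = 4 + 795.973369 - 49 = 750.973369
disc = B^2-4AC = 55096.2547 - 53228.7551 = 1867.4996
disc > 0

2 intersection points


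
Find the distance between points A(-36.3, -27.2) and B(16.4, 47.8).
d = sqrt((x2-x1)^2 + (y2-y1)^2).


dx = 16.4 + 36.3 = 52.7
dy = 47.8 + 27.2 = 75.0
d = sqrt(2777.29 + 5625.0) = sqrt(8402.29) = 91.6640

91.6640


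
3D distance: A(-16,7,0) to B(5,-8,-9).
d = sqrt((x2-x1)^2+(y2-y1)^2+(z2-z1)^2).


dx=21, dy=-15, dz=-9
d = sqrt(441+225+81) = sqrt(747) = 27.3313

27.3313


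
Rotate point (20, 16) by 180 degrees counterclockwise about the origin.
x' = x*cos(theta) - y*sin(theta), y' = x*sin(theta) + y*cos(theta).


cos(180) = -1, sin(180) = 0
x' = 20*(-1) - 16*0 = -20
y' = 20*0 + 16*(-1) = -16

(-20, -16)


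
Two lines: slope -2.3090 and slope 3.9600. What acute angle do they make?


m1-m2 = -6.269
1+m1*m2 = -8.14364
tan(theta) = |-6.269/(-8.14364)| = 0.769803
theta = arctan(|-6.269/(-8.14364)|) = 37.5892 degrees (acute angle)

37.5892 degrees


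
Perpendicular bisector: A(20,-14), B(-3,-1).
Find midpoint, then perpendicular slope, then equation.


Midpoint = (8.5, -7.5)
Slope of AB = dy/dx = 13/(-23) = -0.5652
Perp slope = -dx/dy = 23/13 = 1.7692
b = My - (perp slope)*Mx = -7.5 + (-23*8.5)/13 = -7.5 - 15.0385 = -22.5385

y = 1.7692x - 22.5385


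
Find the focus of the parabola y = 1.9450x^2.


a = 1.9450
4a = 7.7800
focus = (0, 1/7.7800) = (0, 0.1285)

Focus = (0, 0.1285)


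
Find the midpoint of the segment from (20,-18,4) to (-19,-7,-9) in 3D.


Mx = (20- 19)/2 = 0.5000
My = (-18- 7)/2 = -12.5000
Mz = (4- 9)/2 = -2.5000

M = (0.5000, -12.5000, -2.5000)


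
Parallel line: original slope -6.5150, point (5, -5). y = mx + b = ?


Parallel lines have equal slopes.
m2 = -6.5150
b2 = -5 + 6.5150*5 = 27.5750

y = -6.5150x + 27.5750


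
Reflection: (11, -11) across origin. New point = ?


Reflection rule for origin: (-x, -y)
(11, -11) -> (-11, 11)

(-11, 11)


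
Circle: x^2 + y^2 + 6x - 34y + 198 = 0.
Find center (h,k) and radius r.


h = -D/2 = -6/2 = -3
k = -E/2 = 34/2 = 17
r^2 = h^2 + k^2 - F = 9 + 289 - 198 = 100
r = 10

Center (-3, 17), radius = 10


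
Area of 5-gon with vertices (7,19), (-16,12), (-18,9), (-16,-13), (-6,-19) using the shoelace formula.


sum(xi*y_{i+1}) = 7*12 - 16*9 - 18*(-13) - 16*(-19) - 6*19 = 364
sum(yi*x_{i+1}) = 19*(-16) + 12*(-18) + 9*(-16) - 13*(-6) - 19*7 = -719
Area = |364 + 719|/2 = 1083/2 = 541.5000

541.5000 sq units


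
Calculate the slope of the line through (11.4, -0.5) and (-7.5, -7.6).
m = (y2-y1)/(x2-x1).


dy = -7.6 + 0.5 = -7.1
dx = -7.5 - 11.4 = -18.9
m = -7.1/(-18.9) = 0.3757

m = 0.3757


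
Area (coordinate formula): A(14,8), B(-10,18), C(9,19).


14*(18-19) = -14
-10*(19-8) = -110
9*(8-18) = -90
sum = -214
Area = |-214|/2 = 107.0000

107.0000 sq units


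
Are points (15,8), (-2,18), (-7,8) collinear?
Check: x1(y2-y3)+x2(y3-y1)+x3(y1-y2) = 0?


15*(18-8) - 2*(8-8) - 7*(8-18)
= 150 + 0 + 70 = 220

No, not collinear (determinant = 220)


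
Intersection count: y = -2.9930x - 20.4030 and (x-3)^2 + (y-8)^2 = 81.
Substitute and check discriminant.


Substitute y = -2.9930x - 20.4030: (x-3)^2 + (-2.9930x- 20.4030-8)^2 = 81
Expand to Ax^2 + Bx + C = 0, where b-k = -28.403
A = 1+m^2 = 9.958049
B = 2(m(b-k) - h) = 2(-2.9930*(-28.403) - 3) = 164.020358
C = h^2 + (b-k)^2 - r^2 = 9 + 806.730409 - 81 = 734.730409
disc = B^2-4AC = 26902.6778 - 29265.9257 = -2363.2479
disc < 0

0 intersection points


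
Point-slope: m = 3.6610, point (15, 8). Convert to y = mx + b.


y - 8 = 3.6610(x - 15)
y = 3.6610x + 8 - 3.6610*15
y = 3.6610x - 46.9150

y = 3.6610x - 46.9150


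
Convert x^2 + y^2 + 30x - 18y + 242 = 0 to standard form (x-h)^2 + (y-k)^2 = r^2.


h = -D/2 = -30/2 = -15
k = -E/2 = 18/2 = 9
r^2 = h^2 + k^2 - F = 225 + 81 - 242 = 64
r = 8

Center (-15, 9), radius = 8


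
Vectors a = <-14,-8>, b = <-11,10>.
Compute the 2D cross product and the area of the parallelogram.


cross = -14*10 + 8*(-11) = -140 - 88 = -228
Parallelogram area = |-228| = 228

cross = -228, parallelogram area = 228


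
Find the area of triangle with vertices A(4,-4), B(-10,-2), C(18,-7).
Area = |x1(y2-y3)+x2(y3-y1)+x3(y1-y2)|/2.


4*(-2+ 7) = 20
-10*(-7+ 4) = 30
18*(-4+ 2) = -36
sum = 14
Area = |14|/2 = 7.0000

7.0000 sq units


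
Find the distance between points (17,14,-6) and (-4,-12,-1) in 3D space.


dx=-21, dy=-26, dz=5
d = sqrt(441+676+25) = sqrt(1142) = 33.7935

33.7935


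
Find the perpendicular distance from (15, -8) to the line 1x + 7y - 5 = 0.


|1*15 + 7*(-8) - 5| = |-46| = 46
sqrt(1 + 49) = sqrt(50) = 7.0711
d = 46/sqrt(50) = 6.5054

6.5054


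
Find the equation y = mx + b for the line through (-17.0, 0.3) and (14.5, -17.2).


m = (-17.5)/(31.5) = -0.5556
b = y1 - m*x1 = 0.3 - (-17.5*(-17.0))/(31.5) = 0.3 - 9.4444 = -9.1444

y = -0.5556x - 9.1444


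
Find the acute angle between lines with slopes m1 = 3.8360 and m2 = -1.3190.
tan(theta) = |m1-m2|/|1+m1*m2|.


m1-m2 = 5.155
1+m1*m2 = -4.059684
tan(theta) = |5.155/(-4.059684)| = 1.269803
theta = arctan(|5.155/(-4.059684)|) = 51.7787 degrees (acute angle)

51.7787 degrees


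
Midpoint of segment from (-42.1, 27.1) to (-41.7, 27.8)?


Mx = (-42.1 - 41.7)/2 = -83.8/2 = -41.9000
My = (27.1 + 27.8)/2 = 54.9/2 = 27.4500

(-41.9000, 27.4500)


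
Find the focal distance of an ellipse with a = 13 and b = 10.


c^2 = 13^2 - 10^2 = 169 - 100 = 69
c = sqrt(69) = 8.3066

c = 8.3066


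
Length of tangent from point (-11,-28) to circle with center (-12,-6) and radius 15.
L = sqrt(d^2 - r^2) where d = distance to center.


d = sqrt((-11+ 12)^2 + (-28+ 6)^2) = sqrt(1+484) = 22.0227
L = sqrt(485.0000 - 225) = sqrt(260.0000) = 16.1245

16.1245


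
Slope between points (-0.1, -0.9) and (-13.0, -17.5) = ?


dy = -17.5 + 0.9 = -16.6
dx = -13.0 + 0.1 = -12.9
m = -16.6/(-12.9) = 1.2868

m = 1.2868


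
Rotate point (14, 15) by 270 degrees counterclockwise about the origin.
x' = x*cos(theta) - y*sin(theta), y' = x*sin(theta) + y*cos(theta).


cos(270) = 0, sin(270) = -1
x' = 14*0 - 15*(-1) = 15
y' = 14*(-1) + 15*0 = -14

(15, -14)


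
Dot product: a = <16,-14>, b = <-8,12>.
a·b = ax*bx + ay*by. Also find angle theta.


a·b = 16*(-8) - 14*12 = -128 - 168 = -296
|a| = sqrt(256+196) = 21.2603
|b| = sqrt(64+144) = 14.4222
cos(theta) = -296/(sqrt(452)*sqrt(208)) = -296/sqrt(94016) = -0.965363
theta = arccos(-296/sqrt(94016)) = 164.8760 degrees

a·b = -296, theta = 164.8760 deg


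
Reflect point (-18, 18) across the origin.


Reflection rule for origin: (-x, -y)
(-18, 18) -> (18, -18)

(18, -18)


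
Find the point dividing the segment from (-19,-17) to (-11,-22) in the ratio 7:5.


Px = (7*(-11) + 5*(-19))/12 = -172/12 = -14.3333
Py = (7*(-22) + 5*(-17))/12 = -239/12 = -19.9167

P = (-14.3333, -19.9167)


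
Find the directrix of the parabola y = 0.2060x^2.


a = 0.2060
1/(4a) = 1.2136
directrix: y = -1.2136 = -1.2136

y = -1.2136


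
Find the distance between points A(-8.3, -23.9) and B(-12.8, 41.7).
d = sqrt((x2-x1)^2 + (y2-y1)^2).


dx = -12.8 + 8.3 = -4.5
dy = 41.7 + 23.9 = 65.6
d = sqrt(20.25 + 4303.36) = sqrt(4323.61) = 65.7542

65.7542


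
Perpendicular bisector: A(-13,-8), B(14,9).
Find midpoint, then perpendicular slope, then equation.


Midpoint = (0.5, 0.5)
Slope of AB = dy/dx = 17/27 = 0.6296
Perp slope = -dx/dy = -27/17 = -1.5882
b = My - (perp slope)*Mx = 0.5 + (27*0.5)/17 = 0.5 + 0.7941 = 1.2941

y = -1.5882x + 1.2941


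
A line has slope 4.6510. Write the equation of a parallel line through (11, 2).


Parallel lines have equal slopes.
m2 = 4.6510
b2 = 2 - 4.6510*11 = -49.1610

y = 4.6510x - 49.1610


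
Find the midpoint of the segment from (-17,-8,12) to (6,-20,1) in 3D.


Mx = (-17+6)/2 = -5.5000
My = (-8- 20)/2 = -14.0000
Mz = (12+1)/2 = 6.5000

M = (-5.5000, -14.0000, 6.5000)


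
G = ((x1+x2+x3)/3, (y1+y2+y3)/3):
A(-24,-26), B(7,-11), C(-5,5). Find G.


Gx = (-24+7- 5)/3 = -22/3 = -7.3333
Gy = (-26- 11+5)/3 = -32/3 = -10.6667

G = (-7.3333, -10.6667)


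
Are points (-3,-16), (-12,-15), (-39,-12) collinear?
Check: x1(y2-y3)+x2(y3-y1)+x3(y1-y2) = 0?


-3*(-15+ 12) - 12*(-12+ 16) - 39*(-16+ 15)
= 9 - 48 + 39 = 0

Yes, collinear (determinant = 0)


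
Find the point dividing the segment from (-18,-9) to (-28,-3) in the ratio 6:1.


Px = (6*(-28) + 1*(-18))/7 = -186/7 = -26.5714
Py = (6*(-3) + 1*(-9))/7 = -27/7 = -3.8571

P = (-26.5714, -3.8571)


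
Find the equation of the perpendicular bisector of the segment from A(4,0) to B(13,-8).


Midpoint = (8.5, -4)
Slope of AB = dy/dx = -8/9 = -0.8889
Perp slope = -dx/dy = 9/8 = 1.1250
b = My - (perp slope)*Mx = -4 + (9*8.5)/(-8) = -4 - 9.5625 = -13.5625

y = 1.1250x - 13.5625


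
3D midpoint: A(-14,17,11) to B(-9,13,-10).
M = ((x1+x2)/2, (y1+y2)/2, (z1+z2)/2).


Mx = (-14- 9)/2 = -11.5000
My = (17+13)/2 = 15.0000
Mz = (11- 10)/2 = 0.5000

M = (-11.5000, 15.0000, 0.5000)


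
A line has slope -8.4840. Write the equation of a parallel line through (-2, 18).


Parallel lines have equal slopes.
m2 = -8.4840
b2 = 18 + 8.4840*(-2) = 1.0320

y = -8.4840x + 1.0320


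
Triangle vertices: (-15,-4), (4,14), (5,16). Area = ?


-15*(14-16) = 30
4*(16+ 4) = 80
5*(-4-14) = -90
sum = 20
Area = |20|/2 = 10.0000

10.0000 sq units


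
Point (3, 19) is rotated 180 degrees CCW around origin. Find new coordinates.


cos(180) = -1, sin(180) = 0
x' = 3*(-1) - 19*0 = -3
y' = 3*0 + 19*(-1) = -19

(-3, -19)


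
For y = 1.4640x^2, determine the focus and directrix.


a = 1.4640
1/(4a) = 0.1708
Focus = (0, 0.1708)
Directrix: y = -0.1708

Focus = (0, 0.1708), Directrix: y = -0.1708


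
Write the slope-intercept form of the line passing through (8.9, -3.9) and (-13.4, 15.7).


m = (19.6)/(-22.3) = -0.8789
b = y1 - m*x1 = -3.9 - (19.6*8.9)/(-22.3) = -3.9 + 7.8224 = 3.9224

y = -0.8789x + 3.9224


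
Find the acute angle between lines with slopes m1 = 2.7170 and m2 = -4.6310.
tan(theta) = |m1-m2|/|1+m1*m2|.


m1-m2 = 7.348
1+m1*m2 = -11.582427
tan(theta) = |7.348/(-11.582427)| = 0.634409
theta = arctan(|7.348/(-11.582427)|) = 32.3914 degrees (acute angle)

32.3914 degrees


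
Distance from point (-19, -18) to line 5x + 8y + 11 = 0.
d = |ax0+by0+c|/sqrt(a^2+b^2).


|5*(-19) + 8*(-18) + 11| = |-228| = 228
sqrt(25 + 64) = sqrt(89) = 9.4340
d = 228/sqrt(89) = 24.1680

24.1680


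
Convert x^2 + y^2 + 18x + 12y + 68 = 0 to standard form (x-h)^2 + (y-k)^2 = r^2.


h = -D/2 = -18/2 = -9
k = -E/2 = -12/2 = -6
r^2 = h^2 + k^2 - F = 81 + 36 - 68 = 49
r = 7

Center (-9, -6), radius = 7


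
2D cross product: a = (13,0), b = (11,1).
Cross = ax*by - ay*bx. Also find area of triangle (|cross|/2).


cross = 13*1 - 0*11 = 13 - 0 = 13
Triangle area = |13|/2 = 13/2 = 6.5000

cross = 13, triangle area = 6.5000


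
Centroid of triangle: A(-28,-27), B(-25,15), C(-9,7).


Gx = (-28- 25- 9)/3 = -62/3 = -20.6667
Gy = (-27+15+7)/3 = -5/3 = -1.6667

G = (-20.6667, -1.6667)


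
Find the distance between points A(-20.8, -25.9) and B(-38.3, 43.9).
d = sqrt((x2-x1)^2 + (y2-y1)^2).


dx = -38.3 + 20.8 = -17.5
dy = 43.9 + 25.9 = 69.8
d = sqrt(306.25 + 4872.04) = sqrt(5178.29) = 71.9603

71.9603


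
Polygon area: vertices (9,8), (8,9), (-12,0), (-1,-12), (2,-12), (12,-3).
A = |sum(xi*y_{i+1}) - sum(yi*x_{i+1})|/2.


sum(xi*y_{i+1}) = 9*9 + 8*0 - 12*(-12) - 1*(-12) + 2*(-3) + 12*8 = 327
sum(yi*x_{i+1}) = 8*8 + 9*(-12) + 0*(-1) - 12*2 - 12*12 - 3*9 = -239
Area = |327 + 239|/2 = 566/2 = 283.0000

283.0000 sq units


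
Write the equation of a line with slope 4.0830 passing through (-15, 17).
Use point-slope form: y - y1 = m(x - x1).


y - 17 = 4.0830(x + 15)
y = 4.0830x + 17 - 4.0830*(-15)
y = 4.0830x + 78.2450

y = 4.0830x + 78.2450


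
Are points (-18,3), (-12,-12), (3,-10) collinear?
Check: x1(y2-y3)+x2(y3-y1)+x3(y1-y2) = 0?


-18*(-12+ 10) - 12*(-10-3) + 3*(3+ 12)
= 36 + 156 + 45 = 237

No, not collinear (determinant = 237)


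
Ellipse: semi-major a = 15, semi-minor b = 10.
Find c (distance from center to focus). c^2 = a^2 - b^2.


c^2 = 15^2 - 10^2 = 225 - 100 = 125
c = sqrt(125) = 11.1803

c = 11.1803


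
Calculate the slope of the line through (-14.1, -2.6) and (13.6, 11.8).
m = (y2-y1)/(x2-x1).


dy = 11.8 + 2.6 = 14.4
dx = 13.6 + 14.1 = 27.7
m = 14.4/27.7 = 0.5199

m = 0.5199


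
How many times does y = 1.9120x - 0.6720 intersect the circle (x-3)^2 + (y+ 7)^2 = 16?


Substitute y = 1.9120x - 0.6720: (x-3)^2 + (1.9120x- 0.6720+ 7)^2 = 16
Expand to Ax^2 + Bx + C = 0, where b-k = 6.328
A = 1+m^2 = 4.655744
B = 2(m(b-k) - h) = 2(1.9120*6.328 - 3) = 18.198272
C = h^2 + (b-k)^2 - r^2 = 9 + 40.043584 - 16 = 33.043584
disc = B^2-4AC = 331.1771 - 615.3699 = -284.1928
disc < 0

0 intersection points
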